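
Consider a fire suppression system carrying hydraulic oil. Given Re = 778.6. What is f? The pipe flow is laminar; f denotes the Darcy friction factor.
Formula: f = \frac{64}{Re}
f = 64/778.6 = 0.0822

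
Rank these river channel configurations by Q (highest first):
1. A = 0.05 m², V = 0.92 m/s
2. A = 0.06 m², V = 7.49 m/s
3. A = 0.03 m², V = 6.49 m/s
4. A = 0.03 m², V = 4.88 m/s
Case 1: Q = 46 L/s
Case 2: Q = 449.4 L/s
Case 3: Q = 194.7 L/s
Case 4: Q = 146.4 L/s
Ranking (highest first): 2, 3, 4, 1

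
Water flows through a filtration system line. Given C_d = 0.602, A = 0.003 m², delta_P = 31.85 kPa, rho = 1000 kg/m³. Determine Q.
Formula: Q = C_d A \sqrt{\frac{2 \Delta P}{\rho}}
Q = 0.602·0.003·√(2·(31.85·1000)/1000)·1000 = 14.41 L/s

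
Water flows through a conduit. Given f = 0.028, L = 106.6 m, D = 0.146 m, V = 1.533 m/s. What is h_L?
Formula: h_L = f \frac{L}{D} \frac{V^2}{2g}
h_L = 0.028·(106.6/0.146)·1.533²/(2·9.81) = 2.449 m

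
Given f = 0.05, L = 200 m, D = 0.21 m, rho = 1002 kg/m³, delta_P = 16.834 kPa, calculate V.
Formula: \Delta P = f \frac{L}{D} \frac{\rho V^2}{2}
Substituting knowns: 16.834 = 0.05·(200/0.21)·0.5·1002·V²/1000
Solving for V: V = √((16.834·1000)/(0.05·(200/0.21)·0.5·1002)) = 0.84 m/s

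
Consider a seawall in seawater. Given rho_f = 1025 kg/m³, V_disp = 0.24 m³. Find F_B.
Formula: F_B = \rho_f g V_{disp}
F_B = 1025·9.81·0.24 = 2413 N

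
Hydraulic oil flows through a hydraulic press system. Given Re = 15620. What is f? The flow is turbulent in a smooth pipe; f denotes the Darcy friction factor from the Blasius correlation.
Formula: f = \frac{0.316}{Re^{0.25}}
f = 0.316/15620^0.25 = 0.02827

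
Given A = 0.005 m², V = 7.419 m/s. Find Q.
Formula: Q = A V
Q = 0.005·7.419·1000 = 37.09 L/s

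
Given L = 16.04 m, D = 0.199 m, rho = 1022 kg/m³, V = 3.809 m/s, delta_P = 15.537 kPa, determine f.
Formula: \Delta P = f \frac{L}{D} \frac{\rho V^2}{2}
Substituting knowns: 15.537 = f·(16.04/0.199)·0.5·1022·3.809²/1000
Solving for f: f = (15.537·1000)/((16.04/0.199)·0.5·1022·3.809²) = 0.026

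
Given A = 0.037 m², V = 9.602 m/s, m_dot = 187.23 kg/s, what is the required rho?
Formula: \dot{m} = \rho A V
Substituting knowns: 187.23 = rho·0.037·9.602
Solving for rho: rho = 187.23/(0.037·9.602) = 527 kg/m³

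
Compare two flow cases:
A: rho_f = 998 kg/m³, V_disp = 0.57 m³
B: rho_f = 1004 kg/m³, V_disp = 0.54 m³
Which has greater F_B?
F_B(A) = 5581 N, F_B(B) = 5319 N. Answer: A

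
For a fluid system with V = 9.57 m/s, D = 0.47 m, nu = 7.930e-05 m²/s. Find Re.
Formula: Re = \frac{V D}{\nu}
Re = 9.57·0.47/7.930e-05 = 56720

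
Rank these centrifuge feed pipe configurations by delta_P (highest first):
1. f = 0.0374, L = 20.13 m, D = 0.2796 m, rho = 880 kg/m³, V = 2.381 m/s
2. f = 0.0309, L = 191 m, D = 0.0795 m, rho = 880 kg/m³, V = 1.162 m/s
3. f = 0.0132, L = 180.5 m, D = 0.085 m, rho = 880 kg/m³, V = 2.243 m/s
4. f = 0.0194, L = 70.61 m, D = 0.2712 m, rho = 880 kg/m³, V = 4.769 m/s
Case 1: delta_P = 6.717 kPa
Case 2: delta_P = 44.11 kPa
Case 3: delta_P = 62.05 kPa
Case 4: delta_P = 50.55 kPa
Ranking (highest first): 3, 4, 2, 1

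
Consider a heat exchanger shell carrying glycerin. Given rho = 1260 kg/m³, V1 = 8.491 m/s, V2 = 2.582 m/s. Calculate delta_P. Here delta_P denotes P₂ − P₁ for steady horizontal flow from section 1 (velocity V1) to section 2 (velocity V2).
Formula: \Delta P = \frac{1}{2} \rho (V_1^2 - V_2^2)
delta_P = 0.5·1260·(8.491² − 2.582²)/1000 = 41.22 kPa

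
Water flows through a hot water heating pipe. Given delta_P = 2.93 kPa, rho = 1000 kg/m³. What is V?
Formula: V = \sqrt{\frac{2 \Delta P}{\rho}}
V = √(2·(2.93·1000)/1000) = 2.421 m/s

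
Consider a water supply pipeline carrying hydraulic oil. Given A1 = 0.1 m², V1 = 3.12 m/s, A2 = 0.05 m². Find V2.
Formula: V_2 = \frac{A_1 V_1}{A_2}
V2 = 0.1·3.12/0.05 = 6.24 m/s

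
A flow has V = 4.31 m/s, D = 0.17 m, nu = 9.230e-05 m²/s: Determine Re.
Formula: Re = \frac{V D}{\nu}
Re = 4.31·0.17/9.230e-05 = 7938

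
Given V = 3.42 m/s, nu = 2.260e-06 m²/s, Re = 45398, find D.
Formula: Re = \frac{V D}{\nu}
Substituting knowns: 45398 = 3.42·D/2.260e-06
Solving for D: D = 45398·2.260e-06/3.42 = 0.03 m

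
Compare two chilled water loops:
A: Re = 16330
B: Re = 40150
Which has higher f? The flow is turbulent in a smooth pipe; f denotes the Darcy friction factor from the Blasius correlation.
f(A) = 0.02795, f(B) = 0.02232. Answer: A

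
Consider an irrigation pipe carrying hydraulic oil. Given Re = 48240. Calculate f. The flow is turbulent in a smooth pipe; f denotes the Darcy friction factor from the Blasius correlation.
Formula: f = \frac{0.316}{Re^{0.25}}
f = 0.316/48240^0.25 = 0.02132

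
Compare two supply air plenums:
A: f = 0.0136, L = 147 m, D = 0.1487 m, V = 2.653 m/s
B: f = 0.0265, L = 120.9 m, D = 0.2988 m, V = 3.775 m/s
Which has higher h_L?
h_L(A) = 4.823 m, h_L(B) = 7.788 m. Answer: B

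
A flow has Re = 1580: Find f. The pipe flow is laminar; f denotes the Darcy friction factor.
Formula: f = \frac{64}{Re}
f = 64/1580 = 0.04051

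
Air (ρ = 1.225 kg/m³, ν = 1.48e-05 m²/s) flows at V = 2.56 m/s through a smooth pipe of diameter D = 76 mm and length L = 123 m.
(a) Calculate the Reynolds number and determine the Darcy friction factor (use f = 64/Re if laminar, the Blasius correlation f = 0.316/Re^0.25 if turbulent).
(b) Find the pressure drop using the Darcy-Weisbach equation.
(a) Re = V·D/ν = 2.56·0.076/1.48e-05 = 13146 → turbulent (Re > 4000); f = 0.316/Re^0.25 = 0.316/13146^0.25 = 0.029511
(b) Darcy-Weisbach: ΔP = f·(L/D)·½ρV²/1000 = 0.029511·(123/0.076)·½·1.225·2.56²/1000 = 0.1917 kPa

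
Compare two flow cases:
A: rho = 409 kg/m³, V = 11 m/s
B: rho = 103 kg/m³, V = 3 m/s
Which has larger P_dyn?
P_dyn(A) = 24.74 kPa, P_dyn(B) = 0.4635 kPa. Answer: A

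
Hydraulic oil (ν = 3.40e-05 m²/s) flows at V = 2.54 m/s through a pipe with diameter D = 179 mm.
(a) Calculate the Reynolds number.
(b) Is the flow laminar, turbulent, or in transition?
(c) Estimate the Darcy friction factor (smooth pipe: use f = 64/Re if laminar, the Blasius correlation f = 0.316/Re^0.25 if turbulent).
(a) Re = V·D/ν = 2.54·0.179/3.40e-05 = 13372
(b) Flow regime: turbulent (Re > 4000)
(c) Friction factor: f = 0.316/Re^0.25 = 0.316/13372^0.25 = 0.02939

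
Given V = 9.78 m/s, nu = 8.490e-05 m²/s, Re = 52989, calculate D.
Formula: Re = \frac{V D}{\nu}
Substituting knowns: 52989 = 9.78·D/8.490e-05
Solving for D: D = 52989·8.490e-05/9.78 = 0.46 m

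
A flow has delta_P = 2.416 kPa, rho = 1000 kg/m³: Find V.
Formula: V = \sqrt{\frac{2 \Delta P}{\rho}}
V = √(2·(2.416·1000)/1000) = 2.198 m/s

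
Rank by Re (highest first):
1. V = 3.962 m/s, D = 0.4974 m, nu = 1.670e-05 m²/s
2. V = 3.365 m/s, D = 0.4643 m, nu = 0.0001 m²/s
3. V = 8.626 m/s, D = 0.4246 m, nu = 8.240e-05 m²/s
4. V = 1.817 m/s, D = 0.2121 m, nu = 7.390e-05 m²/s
Case 1: Re = 118006
Case 2: Re = 15624
Case 3: Re = 44449
Case 4: Re = 5215
Ranking (highest first): 1, 3, 2, 4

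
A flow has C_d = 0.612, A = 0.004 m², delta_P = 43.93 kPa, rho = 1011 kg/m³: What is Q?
Formula: Q = C_d A \sqrt{\frac{2 \Delta P}{\rho}}
Q = 0.612·0.004·√(2·(43.93·1000)/1011)·1000 = 22.82 L/s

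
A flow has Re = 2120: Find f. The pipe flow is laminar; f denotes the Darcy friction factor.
Formula: f = \frac{64}{Re}
f = 64/2120 = 0.03019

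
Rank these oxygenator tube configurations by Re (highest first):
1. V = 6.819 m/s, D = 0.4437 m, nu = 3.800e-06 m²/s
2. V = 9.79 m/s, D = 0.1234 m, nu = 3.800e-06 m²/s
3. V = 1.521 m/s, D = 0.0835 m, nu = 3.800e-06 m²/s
Case 1: Re = 796208
Case 2: Re = 317917
Case 3: Re = 33422
Ranking (highest first): 1, 2, 3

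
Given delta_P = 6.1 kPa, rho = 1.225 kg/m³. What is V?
Formula: V = \sqrt{\frac{2 \Delta P}{\rho}}
V = √(2·(6.1·1000)/1.225) = 99.8 m/s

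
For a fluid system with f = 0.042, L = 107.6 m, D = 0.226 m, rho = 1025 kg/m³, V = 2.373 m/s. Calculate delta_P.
Formula: \Delta P = f \frac{L}{D} \frac{\rho V^2}{2}
delta_P = 0.042·(107.6/0.226)·0.5·1025·2.373²/1000 = 57.71 kPa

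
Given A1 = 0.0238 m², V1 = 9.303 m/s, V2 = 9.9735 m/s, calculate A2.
Formula: V_2 = \frac{A_1 V_1}{A_2}
Substituting knowns: 9.9735 = 0.0238·9.303/A2
Solving for A2: A2 = 0.0238·9.303/9.9735 = 0.0222 m²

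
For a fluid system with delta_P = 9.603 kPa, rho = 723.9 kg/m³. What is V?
Formula: V = \sqrt{\frac{2 \Delta P}{\rho}}
V = √(2·(9.603·1000)/723.9) = 5.151 m/s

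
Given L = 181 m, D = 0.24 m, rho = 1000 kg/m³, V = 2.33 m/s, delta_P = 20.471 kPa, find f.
Formula: \Delta P = f \frac{L}{D} \frac{\rho V^2}{2}
Substituting knowns: 20.471 = f·(181/0.24)·0.5·1000·2.33²/1000
Solving for f: f = (20.471·1000)/((181/0.24)·0.5·1000·2.33²) = 0.01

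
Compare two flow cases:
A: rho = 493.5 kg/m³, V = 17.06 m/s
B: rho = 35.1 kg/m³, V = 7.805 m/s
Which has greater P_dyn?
P_dyn(A) = 71.82 kPa, P_dyn(B) = 1.069 kPa. Answer: A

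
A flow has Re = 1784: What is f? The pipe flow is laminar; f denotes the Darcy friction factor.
Formula: f = \frac{64}{Re}
f = 64/1784 = 0.03587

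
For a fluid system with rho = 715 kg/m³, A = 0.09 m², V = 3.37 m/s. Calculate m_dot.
Formula: \dot{m} = \rho A V
m_dot = 715·0.09·3.37 = 216.9 kg/s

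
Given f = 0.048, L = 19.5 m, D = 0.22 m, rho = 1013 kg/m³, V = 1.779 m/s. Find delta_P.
Formula: \Delta P = f \frac{L}{D} \frac{\rho V^2}{2}
delta_P = 0.048·(19.5/0.22)·0.5·1013·1.779²/1000 = 6.82 kPa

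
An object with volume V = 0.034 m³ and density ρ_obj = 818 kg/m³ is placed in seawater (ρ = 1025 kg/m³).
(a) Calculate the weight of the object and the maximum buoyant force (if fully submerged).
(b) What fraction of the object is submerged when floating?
(a) W=rho_obj*g*V=818*9.81*0.034=272.8 N; F_B(max)=rho*g*V=1025*9.81*0.034=341.9 N
(b) Floating fraction=rho_obj/rho=818/1025=0.798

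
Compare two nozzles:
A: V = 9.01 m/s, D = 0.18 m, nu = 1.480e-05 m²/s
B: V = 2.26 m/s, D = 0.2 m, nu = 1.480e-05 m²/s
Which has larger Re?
Re(A) = 109581, Re(B) = 30541. Answer: A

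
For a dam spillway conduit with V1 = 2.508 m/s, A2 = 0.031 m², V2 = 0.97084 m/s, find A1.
Formula: V_2 = \frac{A_1 V_1}{A_2}
Substituting knowns: 0.97084 = A1·2.508/0.031
Solving for A1: A1 = 0.97084·0.031/2.508 = 0.012 m²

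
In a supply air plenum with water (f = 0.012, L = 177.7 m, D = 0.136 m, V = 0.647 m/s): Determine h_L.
Formula: h_L = f \frac{L}{D} \frac{V^2}{2g}
h_L = 0.012·(177.7/0.136)·0.647²/(2·9.81) = 0.3345 m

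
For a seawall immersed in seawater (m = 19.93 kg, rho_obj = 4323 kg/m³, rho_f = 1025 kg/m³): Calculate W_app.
Formula: W_{app} = mg\left(1 - \frac{\rho_f}{\rho_{obj}}\right)
W_app = 19.93·9.81·(1 − 1025/4323) = 149.2 N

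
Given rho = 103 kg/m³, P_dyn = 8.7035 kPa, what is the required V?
Formula: P_{dyn} = \frac{1}{2} \rho V^2
Substituting knowns: 8.7035 = 0.5·103·V²/1000
Solving for V: V = √(2·(8.7035·1000)/103) = 13 m/s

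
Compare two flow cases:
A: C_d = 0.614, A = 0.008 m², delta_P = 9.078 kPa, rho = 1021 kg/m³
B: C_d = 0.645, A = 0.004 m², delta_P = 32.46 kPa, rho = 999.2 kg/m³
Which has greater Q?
Q(A) = 20.71 L/s, Q(B) = 20.8 L/s. Answer: B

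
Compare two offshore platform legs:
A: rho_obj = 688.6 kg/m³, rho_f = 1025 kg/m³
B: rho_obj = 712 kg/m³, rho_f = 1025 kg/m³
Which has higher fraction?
fraction(A) = 0.6718, fraction(B) = 0.6946. Answer: B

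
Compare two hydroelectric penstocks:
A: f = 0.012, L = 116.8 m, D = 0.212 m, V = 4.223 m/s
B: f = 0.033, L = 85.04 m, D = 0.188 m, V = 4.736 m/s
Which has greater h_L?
h_L(A) = 6.009 m, h_L(B) = 17.06 m. Answer: B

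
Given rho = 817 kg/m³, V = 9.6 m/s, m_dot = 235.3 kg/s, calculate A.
Formula: \dot{m} = \rho A V
Substituting knowns: 235.3 = 817·A·9.6
Solving for A: A = 235.3/(817·9.6) = 0.03 m²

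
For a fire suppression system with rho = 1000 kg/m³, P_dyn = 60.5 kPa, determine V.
Formula: P_{dyn} = \frac{1}{2} \rho V^2
Substituting knowns: 60.5 = 0.5·1000·V²/1000
Solving for V: V = √(2·(60.5·1000)/1000) = 11 m/s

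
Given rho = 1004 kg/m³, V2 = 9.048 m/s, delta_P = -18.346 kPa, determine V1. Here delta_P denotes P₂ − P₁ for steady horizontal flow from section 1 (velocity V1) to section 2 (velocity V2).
Formula: \Delta P = \frac{1}{2} \rho (V_1^2 - V_2^2)
Substituting knowns: -18.346 = 0.5·1004·(V1² − 9.048²)/1000
Solving for V1: V1 = √(9.048² + 2·(-18.346·1000)/1004) = 6.732 m/s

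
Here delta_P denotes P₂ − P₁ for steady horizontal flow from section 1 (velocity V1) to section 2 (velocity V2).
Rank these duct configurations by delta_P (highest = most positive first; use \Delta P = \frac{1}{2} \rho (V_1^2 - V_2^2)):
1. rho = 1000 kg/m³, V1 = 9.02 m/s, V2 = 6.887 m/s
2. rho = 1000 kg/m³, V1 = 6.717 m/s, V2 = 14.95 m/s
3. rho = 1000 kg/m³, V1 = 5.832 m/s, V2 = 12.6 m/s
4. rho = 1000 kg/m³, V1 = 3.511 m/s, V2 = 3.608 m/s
Case 1: delta_P = 16.96 kPa
Case 2: delta_P = -89.19 kPa
Case 3: delta_P = -62.37 kPa
Case 4: delta_P = -0.3453 kPa
Ranking (highest first): 1, 4, 3, 2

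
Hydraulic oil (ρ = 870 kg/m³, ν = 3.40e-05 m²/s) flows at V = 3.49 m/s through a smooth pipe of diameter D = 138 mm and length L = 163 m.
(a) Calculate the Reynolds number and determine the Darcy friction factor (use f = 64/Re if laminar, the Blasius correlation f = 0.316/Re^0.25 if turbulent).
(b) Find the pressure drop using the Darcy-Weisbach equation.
(a) Re = V·D/ν = 3.49·0.138/3.40e-05 = 14165 → turbulent (Re > 4000); f = 0.316/Re^0.25 = 0.316/14165^0.25 = 0.028966
(b) Darcy-Weisbach: ΔP = f·(L/D)·½ρV²/1000 = 0.028966·(163/0.138)·½·870·3.49²/1000 = 181.3 kPa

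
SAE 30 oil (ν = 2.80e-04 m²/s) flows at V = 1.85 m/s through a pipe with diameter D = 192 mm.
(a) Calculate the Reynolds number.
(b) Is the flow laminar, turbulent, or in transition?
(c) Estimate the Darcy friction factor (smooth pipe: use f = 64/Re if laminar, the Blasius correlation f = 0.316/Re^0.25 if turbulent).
(a) Re = V·D/ν = 1.85·0.192/2.80e-04 = 1268.6
(b) Flow regime: laminar (Re < 2300)
(c) Friction factor: f = 64/Re = 64/1268.6 = 0.05045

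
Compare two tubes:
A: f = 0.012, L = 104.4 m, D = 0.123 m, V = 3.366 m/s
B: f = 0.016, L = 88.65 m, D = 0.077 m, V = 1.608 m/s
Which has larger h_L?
h_L(A) = 5.882 m, h_L(B) = 2.428 m. Answer: A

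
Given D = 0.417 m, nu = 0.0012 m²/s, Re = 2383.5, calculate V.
Formula: Re = \frac{V D}{\nu}
Substituting knowns: 2383.5 = V·0.417/0.0012
Solving for V: V = 2383.5·0.0012/0.417 = 6.859 m/s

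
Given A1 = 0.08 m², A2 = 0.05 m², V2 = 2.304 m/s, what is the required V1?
Formula: V_2 = \frac{A_1 V_1}{A_2}
Substituting knowns: 2.304 = 0.08·V1/0.05
Solving for V1: V1 = 2.304·0.05/0.08 = 1.44 m/s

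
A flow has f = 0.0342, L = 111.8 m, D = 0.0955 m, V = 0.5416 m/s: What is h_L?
Formula: h_L = f \frac{L}{D} \frac{V^2}{2g}
h_L = 0.0342·(111.8/0.0955)·0.5416²/(2·9.81) = 0.5986 m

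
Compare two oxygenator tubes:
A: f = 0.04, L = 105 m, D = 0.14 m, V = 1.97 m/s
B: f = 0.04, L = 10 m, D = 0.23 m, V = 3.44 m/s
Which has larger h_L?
h_L(A) = 5.934 m, h_L(B) = 1.049 m. Answer: A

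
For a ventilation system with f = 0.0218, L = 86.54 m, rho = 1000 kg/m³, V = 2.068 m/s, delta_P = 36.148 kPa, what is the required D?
Formula: \Delta P = f \frac{L}{D} \frac{\rho V^2}{2}
Substituting knowns: 36.148 = 0.0218·(86.54/D)·0.5·1000·2.068²/1000
Solving for D: D = 0.0218·86.54·0.5·1000·2.068²/(36.148·1000) = 0.1116 m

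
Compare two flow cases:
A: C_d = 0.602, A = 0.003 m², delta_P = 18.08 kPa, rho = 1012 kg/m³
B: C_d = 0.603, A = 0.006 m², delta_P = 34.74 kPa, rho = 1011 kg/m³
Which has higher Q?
Q(A) = 10.8 L/s, Q(B) = 29.99 L/s. Answer: B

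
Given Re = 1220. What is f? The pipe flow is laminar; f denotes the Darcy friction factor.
Formula: f = \frac{64}{Re}
f = 64/1220 = 0.05246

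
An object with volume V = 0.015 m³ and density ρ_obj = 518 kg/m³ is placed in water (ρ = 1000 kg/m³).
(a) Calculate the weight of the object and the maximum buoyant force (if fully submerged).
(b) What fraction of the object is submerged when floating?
(a) W=rho_obj*g*V=518*9.81*0.015=76.2 N; F_B(max)=rho*g*V=1000*9.81*0.015=147.2 N
(b) Floating fraction=rho_obj/rho=518/1000=0.518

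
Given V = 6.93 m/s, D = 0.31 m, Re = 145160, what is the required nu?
Formula: Re = \frac{V D}{\nu}
Substituting knowns: 145160 = 6.93·0.31/nu
Solving for nu: nu = 6.93·0.31/145160 = 1.480e-05 m²/s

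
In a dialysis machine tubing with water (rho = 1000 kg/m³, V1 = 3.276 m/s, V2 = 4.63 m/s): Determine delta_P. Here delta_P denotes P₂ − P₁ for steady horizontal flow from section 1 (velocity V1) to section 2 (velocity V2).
Formula: \Delta P = \frac{1}{2} \rho (V_1^2 - V_2^2)
delta_P = 0.5·1000·(3.276² − 4.63²)/1000 = -5.352 kPa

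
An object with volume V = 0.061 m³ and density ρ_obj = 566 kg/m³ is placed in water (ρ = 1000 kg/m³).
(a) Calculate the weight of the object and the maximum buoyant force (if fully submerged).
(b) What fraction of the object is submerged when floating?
(a) W=rho_obj*g*V=566*9.81*0.061=338.7 N; F_B(max)=rho*g*V=1000*9.81*0.061=598.4 N
(b) Floating fraction=rho_obj/rho=566/1000=0.566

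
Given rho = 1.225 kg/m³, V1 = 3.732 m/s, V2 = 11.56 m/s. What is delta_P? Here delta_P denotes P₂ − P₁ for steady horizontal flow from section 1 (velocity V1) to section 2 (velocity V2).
Formula: \Delta P = \frac{1}{2} \rho (V_1^2 - V_2^2)
delta_P = 0.5·1.225·(3.732² − 11.56²)/1000 = -0.07332 kPa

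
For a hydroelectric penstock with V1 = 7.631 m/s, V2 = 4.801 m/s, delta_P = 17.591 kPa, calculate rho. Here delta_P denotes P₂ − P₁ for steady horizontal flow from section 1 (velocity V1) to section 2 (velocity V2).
Formula: \Delta P = \frac{1}{2} \rho (V_1^2 - V_2^2)
Substituting knowns: 17.591 = 0.5·rho·(7.631² − 4.801²)/1000
Solving for rho: rho = 2·(17.591·1000)/(7.631² − 4.801²) = 1000 kg/m³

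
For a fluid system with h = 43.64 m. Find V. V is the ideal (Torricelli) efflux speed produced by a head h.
Formula: V = \sqrt{2 g h}
V = √(2·9.81·43.64) = 29.26 m/s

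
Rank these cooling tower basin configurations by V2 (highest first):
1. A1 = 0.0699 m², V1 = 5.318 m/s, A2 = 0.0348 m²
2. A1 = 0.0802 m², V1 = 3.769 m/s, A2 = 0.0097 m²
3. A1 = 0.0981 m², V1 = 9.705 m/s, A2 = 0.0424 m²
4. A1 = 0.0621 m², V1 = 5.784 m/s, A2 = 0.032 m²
Case 1: V2 = 10.68 m/s
Case 2: V2 = 31.16 m/s
Case 3: V2 = 22.45 m/s
Case 4: V2 = 11.22 m/s
Ranking (highest first): 2, 3, 4, 1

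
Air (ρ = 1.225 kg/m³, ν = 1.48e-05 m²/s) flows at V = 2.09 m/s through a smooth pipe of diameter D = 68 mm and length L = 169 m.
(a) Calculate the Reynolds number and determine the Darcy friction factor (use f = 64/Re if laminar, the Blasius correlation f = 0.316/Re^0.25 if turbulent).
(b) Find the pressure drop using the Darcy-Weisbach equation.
(a) Re = V·D/ν = 2.09·0.068/1.48e-05 = 9602.7 → turbulent (Re > 4000); f = 0.316/Re^0.25 = 0.316/9602.7^0.25 = 0.031922
(b) Darcy-Weisbach: ΔP = f·(L/D)·½ρV²/1000 = 0.031922·(169/0.068)·½·1.225·2.09²/1000 = 0.2123 kPa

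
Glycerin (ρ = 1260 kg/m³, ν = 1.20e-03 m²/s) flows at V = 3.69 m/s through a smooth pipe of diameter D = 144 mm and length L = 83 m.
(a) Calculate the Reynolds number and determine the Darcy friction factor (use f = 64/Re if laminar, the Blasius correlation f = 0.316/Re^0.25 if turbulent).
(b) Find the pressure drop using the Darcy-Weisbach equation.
(a) Re = V·D/ν = 3.69·0.144/1.20e-03 = 442.8 → laminar (Re < 2300); f = 64/Re = 64/442.8 = 0.14453
(b) Darcy-Weisbach: ΔP = f·(L/D)·½ρV²/1000 = 0.14453·(83/0.144)·½·1260·3.69²/1000 = 714.6 kPa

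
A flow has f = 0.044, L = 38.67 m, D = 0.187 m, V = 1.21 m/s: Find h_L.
Formula: h_L = f \frac{L}{D} \frac{V^2}{2g}
h_L = 0.044·(38.67/0.187)·1.21²/(2·9.81) = 0.679 m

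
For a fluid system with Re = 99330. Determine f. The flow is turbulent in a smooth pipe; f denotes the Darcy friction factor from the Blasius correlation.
Formula: f = \frac{0.316}{Re^{0.25}}
f = 0.316/99330^0.25 = 0.0178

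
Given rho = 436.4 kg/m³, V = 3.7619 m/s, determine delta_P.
Formula: V = \sqrt{\frac{2 \Delta P}{\rho}}
Substituting knowns: 3.7619 = √(2·(delta_P·1000)/436.4)
Solving for delta_P: delta_P = 3.7619²·436.4/2/1000 = 3.088 kPa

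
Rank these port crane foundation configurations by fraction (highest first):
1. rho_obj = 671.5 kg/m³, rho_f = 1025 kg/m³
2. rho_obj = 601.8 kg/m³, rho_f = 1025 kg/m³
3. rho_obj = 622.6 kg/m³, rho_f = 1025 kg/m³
Case 1: fraction = 0.6551
Case 2: fraction = 0.5871
Case 3: fraction = 0.6074
Ranking (highest first): 1, 3, 2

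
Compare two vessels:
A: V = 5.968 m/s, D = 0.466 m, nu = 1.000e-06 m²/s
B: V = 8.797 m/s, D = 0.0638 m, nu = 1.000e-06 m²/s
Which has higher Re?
Re(A) = 2.781e+06, Re(B) = 561249. Answer: A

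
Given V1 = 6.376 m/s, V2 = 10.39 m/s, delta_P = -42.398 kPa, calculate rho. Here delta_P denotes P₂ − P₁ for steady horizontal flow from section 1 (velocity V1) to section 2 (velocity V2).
Formula: \Delta P = \frac{1}{2} \rho (V_1^2 - V_2^2)
Substituting knowns: -42.398 = 0.5·rho·(6.376² − 10.39²)/1000
Solving for rho: rho = 2·(-42.398·1000)/(6.376² − 10.39²) = 1260 kg/m³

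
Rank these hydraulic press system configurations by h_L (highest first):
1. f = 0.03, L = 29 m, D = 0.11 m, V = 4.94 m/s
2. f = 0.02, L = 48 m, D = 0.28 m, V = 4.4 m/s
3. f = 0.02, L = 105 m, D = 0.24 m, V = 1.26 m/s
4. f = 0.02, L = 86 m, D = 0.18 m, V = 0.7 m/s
Case 1: h_L = 9.837 m
Case 2: h_L = 3.383 m
Case 3: h_L = 0.708 m
Case 4: h_L = 0.2386 m
Ranking (highest first): 1, 2, 3, 4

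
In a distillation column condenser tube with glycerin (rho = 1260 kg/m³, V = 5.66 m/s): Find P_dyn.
Formula: P_{dyn} = \frac{1}{2} \rho V^2
P_dyn = 0.5·1260·5.66²/1000 = 20.18 kPa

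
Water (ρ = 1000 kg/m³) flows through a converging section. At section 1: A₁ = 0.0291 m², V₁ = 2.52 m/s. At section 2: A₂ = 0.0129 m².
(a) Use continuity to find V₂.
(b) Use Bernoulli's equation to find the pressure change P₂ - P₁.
(a) Continuity: A₁V₁=A₂V₂ -> V₂=A₁V₁/A₂=0.0291*2.52/0.0129=5.68 m/s
(b) Bernoulli: P₂-P₁=0.5*rho*(V₁^2-V₂^2)/1000=0.5*1000*(2.52^2-5.68^2)/1000=-12.96 kPa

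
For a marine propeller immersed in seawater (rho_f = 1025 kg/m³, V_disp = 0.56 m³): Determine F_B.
Formula: F_B = \rho_f g V_{disp}
F_B = 1025·9.81·0.56 = 5631 N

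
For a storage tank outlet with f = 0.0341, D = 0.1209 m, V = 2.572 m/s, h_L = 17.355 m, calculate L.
Formula: h_L = f \frac{L}{D} \frac{V^2}{2g}
Substituting knowns: 17.355 = 0.0341·(L/0.1209)·2.572²/(2·9.81)
Solving for L: L = 17.355·2·9.81·0.1209/(0.0341·2.572²) = 182.5 m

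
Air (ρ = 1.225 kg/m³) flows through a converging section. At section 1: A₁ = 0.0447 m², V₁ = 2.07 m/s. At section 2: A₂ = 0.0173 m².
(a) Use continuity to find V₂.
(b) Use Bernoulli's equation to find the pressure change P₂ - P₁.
(a) Continuity: A₁V₁=A₂V₂ -> V₂=A₁V₁/A₂=0.0447*2.07/0.0173=5.35 m/s
(b) Bernoulli: P₂-P₁=0.5*rho*(V₁^2-V₂^2)/1000=0.5*1.225*(2.07^2-5.35^2)/1000=-0.01491 kPa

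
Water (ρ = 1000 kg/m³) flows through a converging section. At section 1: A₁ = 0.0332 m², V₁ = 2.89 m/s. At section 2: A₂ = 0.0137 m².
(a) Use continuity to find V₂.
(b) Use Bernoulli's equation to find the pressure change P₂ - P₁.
(a) Continuity: A₁V₁=A₂V₂ -> V₂=A₁V₁/A₂=0.0332*2.89/0.0137=7.00 m/s
(b) Bernoulli: P₂-P₁=0.5*rho*(V₁^2-V₂^2)/1000=0.5*1000*(2.89^2-7.00^2)/1000=-20.32 kPa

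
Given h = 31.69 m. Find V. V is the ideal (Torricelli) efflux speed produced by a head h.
Formula: V = \sqrt{2 g h}
V = √(2·9.81·31.69) = 24.94 m/s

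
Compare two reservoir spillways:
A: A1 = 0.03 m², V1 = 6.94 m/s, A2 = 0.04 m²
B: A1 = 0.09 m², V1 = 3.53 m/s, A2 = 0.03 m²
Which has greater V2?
V2(A) = 5.205 m/s, V2(B) = 10.59 m/s. Answer: B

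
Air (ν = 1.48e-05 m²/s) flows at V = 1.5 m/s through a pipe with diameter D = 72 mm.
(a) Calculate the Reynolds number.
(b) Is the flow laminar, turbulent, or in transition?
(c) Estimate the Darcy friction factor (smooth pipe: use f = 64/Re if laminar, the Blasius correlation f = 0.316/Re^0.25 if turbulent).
(a) Re = V·D/ν = 1.5·0.072/1.48e-05 = 7297.3
(b) Flow regime: turbulent (Re > 4000)
(c) Friction factor: f = 0.316/Re^0.25 = 0.316/7297.3^0.25 = 0.03419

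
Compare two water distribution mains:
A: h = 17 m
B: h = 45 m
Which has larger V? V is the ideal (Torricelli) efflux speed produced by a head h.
V(A) = 18.26 m/s, V(B) = 29.71 m/s. Answer: B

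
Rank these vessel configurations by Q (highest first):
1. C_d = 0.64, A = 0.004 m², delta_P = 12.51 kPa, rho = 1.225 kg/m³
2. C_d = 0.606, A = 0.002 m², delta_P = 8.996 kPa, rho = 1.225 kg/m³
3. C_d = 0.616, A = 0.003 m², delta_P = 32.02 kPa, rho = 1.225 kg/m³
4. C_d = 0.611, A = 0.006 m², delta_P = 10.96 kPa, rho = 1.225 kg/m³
Case 1: Q = 365.9 L/s
Case 2: Q = 146.9 L/s
Case 3: Q = 422.5 L/s
Case 4: Q = 490.4 L/s
Ranking (highest first): 4, 3, 1, 2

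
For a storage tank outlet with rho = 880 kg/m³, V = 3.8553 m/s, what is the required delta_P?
Formula: V = \sqrt{\frac{2 \Delta P}{\rho}}
Substituting knowns: 3.8553 = √(2·(delta_P·1000)/880)
Solving for delta_P: delta_P = 3.8553²·880/2/1000 = 6.54 kPa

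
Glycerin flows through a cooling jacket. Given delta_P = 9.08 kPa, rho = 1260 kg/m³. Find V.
Formula: V = \sqrt{\frac{2 \Delta P}{\rho}}
V = √(2·(9.08·1000)/1260) = 3.796 m/s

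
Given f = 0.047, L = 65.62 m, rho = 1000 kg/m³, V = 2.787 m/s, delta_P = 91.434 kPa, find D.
Formula: \Delta P = f \frac{L}{D} \frac{\rho V^2}{2}
Substituting knowns: 91.434 = 0.047·(65.62/D)·0.5·1000·2.787²/1000
Solving for D: D = 0.047·65.62·0.5·1000·2.787²/(91.434·1000) = 0.131 m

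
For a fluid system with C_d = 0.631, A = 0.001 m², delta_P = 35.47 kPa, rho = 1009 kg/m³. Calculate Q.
Formula: Q = C_d A \sqrt{\frac{2 \Delta P}{\rho}}
Q = 0.631·0.001·√(2·(35.47·1000)/1009)·1000 = 5.291 L/s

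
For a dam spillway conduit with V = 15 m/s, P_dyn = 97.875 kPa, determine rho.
Formula: P_{dyn} = \frac{1}{2} \rho V^2
Substituting knowns: 97.875 = 0.5·rho·15²/1000
Solving for rho: rho = 2·(97.875·1000)/15² = 870 kg/m³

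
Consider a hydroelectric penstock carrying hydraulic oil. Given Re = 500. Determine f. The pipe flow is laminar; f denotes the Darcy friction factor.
Formula: f = \frac{64}{Re}
f = 64/500 = 0.128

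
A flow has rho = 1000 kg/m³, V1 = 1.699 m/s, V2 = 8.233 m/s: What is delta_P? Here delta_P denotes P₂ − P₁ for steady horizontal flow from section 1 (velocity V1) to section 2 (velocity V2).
Formula: \Delta P = \frac{1}{2} \rho (V_1^2 - V_2^2)
delta_P = 0.5·1000·(1.699² − 8.233²)/1000 = -32.45 kPa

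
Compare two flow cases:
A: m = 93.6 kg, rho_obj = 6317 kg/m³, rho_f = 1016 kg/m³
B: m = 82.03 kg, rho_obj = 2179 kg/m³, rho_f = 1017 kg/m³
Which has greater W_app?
W_app(A) = 770.5 N, W_app(B) = 429.1 N. Answer: A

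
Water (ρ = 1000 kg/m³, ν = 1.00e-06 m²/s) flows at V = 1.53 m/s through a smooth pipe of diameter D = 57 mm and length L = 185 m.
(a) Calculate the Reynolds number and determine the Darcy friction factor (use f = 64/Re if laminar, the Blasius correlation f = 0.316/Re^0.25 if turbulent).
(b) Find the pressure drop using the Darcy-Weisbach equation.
(a) Re = V·D/ν = 1.53·0.057/1.00e-06 = 87210 → turbulent (Re > 4000); f = 0.316/Re^0.25 = 0.316/87210^0.25 = 0.018388
(b) Darcy-Weisbach: ΔP = f·(L/D)·½ρV²/1000 = 0.018388·(185/0.057)·½·1000·1.53²/1000 = 69.85 kPa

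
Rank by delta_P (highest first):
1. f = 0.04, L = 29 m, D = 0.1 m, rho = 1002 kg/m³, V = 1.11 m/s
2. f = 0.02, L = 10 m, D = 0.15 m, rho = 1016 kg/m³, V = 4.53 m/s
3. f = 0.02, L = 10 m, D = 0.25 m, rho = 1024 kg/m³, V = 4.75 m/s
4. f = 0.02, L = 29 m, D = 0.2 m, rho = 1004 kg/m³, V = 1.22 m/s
Case 1: delta_P = 7.16 kPa
Case 2: delta_P = 13.9 kPa
Case 3: delta_P = 9.242 kPa
Case 4: delta_P = 2.167 kPa
Ranking (highest first): 2, 3, 1, 4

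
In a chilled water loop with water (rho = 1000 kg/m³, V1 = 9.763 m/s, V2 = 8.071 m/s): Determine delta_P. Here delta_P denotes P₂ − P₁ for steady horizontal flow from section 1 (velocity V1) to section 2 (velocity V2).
Formula: \Delta P = \frac{1}{2} \rho (V_1^2 - V_2^2)
delta_P = 0.5·1000·(9.763² − 8.071²)/1000 = 15.09 kPa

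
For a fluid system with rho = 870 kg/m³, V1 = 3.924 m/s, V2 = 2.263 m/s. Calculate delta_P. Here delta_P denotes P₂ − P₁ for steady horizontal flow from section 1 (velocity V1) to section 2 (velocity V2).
Formula: \Delta P = \frac{1}{2} \rho (V_1^2 - V_2^2)
delta_P = 0.5·870·(3.924² − 2.263²)/1000 = 4.47 kPa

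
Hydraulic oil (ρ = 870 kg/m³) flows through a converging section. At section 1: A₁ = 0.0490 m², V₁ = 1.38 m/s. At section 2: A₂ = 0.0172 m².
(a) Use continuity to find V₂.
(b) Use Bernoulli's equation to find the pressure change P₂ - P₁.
(a) Continuity: A₁V₁=A₂V₂ -> V₂=A₁V₁/A₂=0.0490*1.38/0.0172=3.93 m/s
(b) Bernoulli: P₂-P₁=0.5*rho*(V₁^2-V₂^2)/1000=0.5*870*(1.38^2-3.93^2)/1000=-5.89 kPa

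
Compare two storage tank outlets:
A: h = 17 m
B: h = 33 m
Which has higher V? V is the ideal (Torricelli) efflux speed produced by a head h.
V(A) = 18.26 m/s, V(B) = 25.45 m/s. Answer: B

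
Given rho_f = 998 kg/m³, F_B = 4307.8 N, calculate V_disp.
Formula: F_B = \rho_f g V_{disp}
Substituting knowns: 4307.8 = 998·9.81·V_disp
Solving for V_disp: V_disp = 4307.8/(998·9.81) = 0.44 m³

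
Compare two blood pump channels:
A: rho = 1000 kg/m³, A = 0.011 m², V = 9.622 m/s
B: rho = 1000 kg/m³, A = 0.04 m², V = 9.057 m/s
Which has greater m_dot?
m_dot(A) = 105.8 kg/s, m_dot(B) = 362.3 kg/s. Answer: B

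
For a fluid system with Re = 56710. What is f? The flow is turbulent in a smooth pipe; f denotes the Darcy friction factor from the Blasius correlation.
Formula: f = \frac{0.316}{Re^{0.25}}
f = 0.316/56710^0.25 = 0.02048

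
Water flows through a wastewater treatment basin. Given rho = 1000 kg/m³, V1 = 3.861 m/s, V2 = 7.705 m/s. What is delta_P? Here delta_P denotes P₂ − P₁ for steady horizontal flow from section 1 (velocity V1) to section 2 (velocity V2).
Formula: \Delta P = \frac{1}{2} \rho (V_1^2 - V_2^2)
delta_P = 0.5·1000·(3.861² − 7.705²)/1000 = -22.23 kPa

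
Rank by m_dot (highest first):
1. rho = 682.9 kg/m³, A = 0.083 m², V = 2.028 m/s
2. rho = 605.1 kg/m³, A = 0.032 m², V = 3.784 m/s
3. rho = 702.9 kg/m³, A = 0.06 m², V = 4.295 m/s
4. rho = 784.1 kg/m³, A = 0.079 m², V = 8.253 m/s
Case 1: m_dot = 114.9 kg/s
Case 2: m_dot = 73.27 kg/s
Case 3: m_dot = 181.1 kg/s
Case 4: m_dot = 511.2 kg/s
Ranking (highest first): 4, 3, 1, 2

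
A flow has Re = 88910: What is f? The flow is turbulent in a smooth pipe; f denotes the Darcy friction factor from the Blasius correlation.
Formula: f = \frac{0.316}{Re^{0.25}}
f = 0.316/88910^0.25 = 0.0183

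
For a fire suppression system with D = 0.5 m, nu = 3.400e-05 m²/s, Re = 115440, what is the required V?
Formula: Re = \frac{V D}{\nu}
Substituting knowns: 115440 = V·0.5/3.400e-05
Solving for V: V = 115440·3.400e-05/0.5 = 7.85 m/s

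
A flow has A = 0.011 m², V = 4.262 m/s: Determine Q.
Formula: Q = A V
Q = 0.011·4.262·1000 = 46.88 L/s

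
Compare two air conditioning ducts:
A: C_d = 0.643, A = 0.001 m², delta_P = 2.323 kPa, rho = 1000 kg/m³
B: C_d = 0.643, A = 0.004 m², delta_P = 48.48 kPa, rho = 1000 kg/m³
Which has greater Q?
Q(A) = 1.386 L/s, Q(B) = 25.33 L/s. Answer: B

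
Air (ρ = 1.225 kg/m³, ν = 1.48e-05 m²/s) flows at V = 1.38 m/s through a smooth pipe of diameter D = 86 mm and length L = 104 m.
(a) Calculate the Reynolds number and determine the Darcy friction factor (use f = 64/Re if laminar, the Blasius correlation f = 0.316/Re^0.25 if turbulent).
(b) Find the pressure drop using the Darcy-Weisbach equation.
(a) Re = V·D/ν = 1.38·0.086/1.48e-05 = 8018.9 → turbulent (Re > 4000); f = 0.316/Re^0.25 = 0.316/8018.9^0.25 = 0.033393
(b) Darcy-Weisbach: ΔP = f·(L/D)·½ρV²/1000 = 0.033393·(104/0.086)·½·1.225·1.38²/1000 = 0.0471 kPa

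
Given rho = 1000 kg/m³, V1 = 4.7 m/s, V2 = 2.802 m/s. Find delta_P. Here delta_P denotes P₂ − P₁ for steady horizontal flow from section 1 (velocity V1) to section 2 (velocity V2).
Formula: \Delta P = \frac{1}{2} \rho (V_1^2 - V_2^2)
delta_P = 0.5·1000·(4.7² − 2.802²)/1000 = 7.119 kPa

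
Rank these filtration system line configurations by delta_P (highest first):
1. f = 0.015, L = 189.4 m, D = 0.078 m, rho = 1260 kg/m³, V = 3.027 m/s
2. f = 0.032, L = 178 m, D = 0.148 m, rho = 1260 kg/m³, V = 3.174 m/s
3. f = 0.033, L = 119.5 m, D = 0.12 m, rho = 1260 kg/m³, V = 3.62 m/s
Case 1: delta_P = 210.3 kPa
Case 2: delta_P = 244.3 kPa
Case 3: delta_P = 271.3 kPa
Ranking (highest first): 3, 2, 1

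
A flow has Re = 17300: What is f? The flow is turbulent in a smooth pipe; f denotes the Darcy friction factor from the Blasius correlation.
Formula: f = \frac{0.316}{Re^{0.25}}
f = 0.316/17300^0.25 = 0.02755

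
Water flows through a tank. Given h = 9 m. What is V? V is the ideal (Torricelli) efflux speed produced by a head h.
Formula: V = \sqrt{2 g h}
V = √(2·9.81·9) = 13.29 m/s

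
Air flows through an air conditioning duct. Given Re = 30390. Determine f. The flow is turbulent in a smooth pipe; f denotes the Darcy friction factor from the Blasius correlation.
Formula: f = \frac{0.316}{Re^{0.25}}
f = 0.316/30390^0.25 = 0.02393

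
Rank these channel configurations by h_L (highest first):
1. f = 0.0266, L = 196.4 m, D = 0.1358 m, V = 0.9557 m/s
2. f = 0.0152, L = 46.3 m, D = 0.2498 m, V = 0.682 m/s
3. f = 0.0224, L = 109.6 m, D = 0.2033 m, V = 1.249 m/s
Case 1: h_L = 1.791 m
Case 2: h_L = 0.06679 m
Case 3: h_L = 0.9602 m
Ranking (highest first): 1, 3, 2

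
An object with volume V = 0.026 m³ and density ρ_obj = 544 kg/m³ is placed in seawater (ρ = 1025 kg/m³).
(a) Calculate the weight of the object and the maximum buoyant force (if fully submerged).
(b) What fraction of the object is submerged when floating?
(a) W=rho_obj*g*V=544*9.81*0.026=138.8 N; F_B(max)=rho*g*V=1025*9.81*0.026=261.4 N
(b) Floating fraction=rho_obj/rho=544/1025=0.531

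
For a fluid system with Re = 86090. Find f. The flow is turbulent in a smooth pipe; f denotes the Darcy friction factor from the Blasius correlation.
Formula: f = \frac{0.316}{Re^{0.25}}
f = 0.316/86090^0.25 = 0.01845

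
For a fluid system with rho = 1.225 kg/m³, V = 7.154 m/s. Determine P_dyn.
Formula: P_{dyn} = \frac{1}{2} \rho V^2
P_dyn = 0.5·1.225·7.154²/1000 = 0.03135 kPa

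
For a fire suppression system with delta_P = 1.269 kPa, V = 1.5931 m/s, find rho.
Formula: V = \sqrt{\frac{2 \Delta P}{\rho}}
Substituting knowns: 1.5931 = √(2·(1.269·1000)/rho)
Solving for rho: rho = 2·(1.269·1000)/1.5931² = 1000 kg/m³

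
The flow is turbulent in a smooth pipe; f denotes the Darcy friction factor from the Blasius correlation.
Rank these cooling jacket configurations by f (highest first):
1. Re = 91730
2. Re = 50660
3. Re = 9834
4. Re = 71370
Case 1: f = 0.01816
Case 2: f = 0.02106
Case 3: f = 0.03173
Case 4: f = 0.01933
Ranking (highest first): 3, 2, 4, 1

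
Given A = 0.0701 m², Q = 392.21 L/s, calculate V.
Formula: Q = A V
Substituting knowns: 392.21 = 0.0701·V·1000
Solving for V: V = (392.21/1000)/0.0701 = 5.595 m/s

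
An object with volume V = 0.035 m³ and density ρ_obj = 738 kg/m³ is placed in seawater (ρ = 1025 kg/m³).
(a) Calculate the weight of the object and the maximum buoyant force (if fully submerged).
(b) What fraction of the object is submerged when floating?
(a) W=rho_obj*g*V=738*9.81*0.035=253.4 N; F_B(max)=rho*g*V=1025*9.81*0.035=351.9 N
(b) Floating fraction=rho_obj/rho=738/1025=0.720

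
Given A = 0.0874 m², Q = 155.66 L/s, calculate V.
Formula: Q = A V
Substituting knowns: 155.66 = 0.0874·V·1000
Solving for V: V = (155.66/1000)/0.0874 = 1.781 m/s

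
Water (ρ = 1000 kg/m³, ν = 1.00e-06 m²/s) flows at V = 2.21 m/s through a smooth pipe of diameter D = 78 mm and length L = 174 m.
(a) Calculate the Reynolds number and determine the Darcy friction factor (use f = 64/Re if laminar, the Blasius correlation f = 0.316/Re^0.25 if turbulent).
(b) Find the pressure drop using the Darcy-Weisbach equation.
(a) Re = V·D/ν = 2.21·0.078/1.00e-06 = 172380 → turbulent (Re > 4000); f = 0.316/Re^0.25 = 0.316/172380^0.25 = 0.015508 (Blasius is strictly valid for Re ≲ 1e5; used here as the smooth-pipe estimate the problem specifies)
(b) Darcy-Weisbach: ΔP = f·(L/D)·½ρV²/1000 = 0.015508·(174/0.078)·½·1000·2.21²/1000 = 84.48 kPa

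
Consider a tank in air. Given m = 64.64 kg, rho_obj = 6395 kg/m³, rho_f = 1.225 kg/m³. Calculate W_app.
Formula: W_{app} = mg\left(1 - \frac{\rho_f}{\rho_{obj}}\right)
W_app = 64.64·9.81·(1 − 1.225/6395) = 634 N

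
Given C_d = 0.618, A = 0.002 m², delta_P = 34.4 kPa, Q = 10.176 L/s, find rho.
Formula: Q = C_d A \sqrt{\frac{2 \Delta P}{\rho}}
Substituting knowns: 10.176 = 0.618·0.002·√(2·(34.4·1000)/rho)·1000
Solving for rho: rho = 2·(34.4·1000)/((10.176/1000)/(0.618·0.002))² = 1015 kg/m³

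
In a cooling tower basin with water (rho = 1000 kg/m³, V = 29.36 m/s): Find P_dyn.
Formula: P_{dyn} = \frac{1}{2} \rho V^2
P_dyn = 0.5·1000·29.36²/1000 = 431 kPa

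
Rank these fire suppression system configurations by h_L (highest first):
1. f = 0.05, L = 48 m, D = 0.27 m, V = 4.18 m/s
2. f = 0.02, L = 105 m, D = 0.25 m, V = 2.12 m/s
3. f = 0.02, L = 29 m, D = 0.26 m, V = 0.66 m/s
Case 1: h_L = 7.916 m
Case 2: h_L = 1.924 m
Case 3: h_L = 0.04953 m
Ranking (highest first): 1, 2, 3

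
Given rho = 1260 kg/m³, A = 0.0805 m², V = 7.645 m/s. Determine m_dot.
Formula: \dot{m} = \rho A V
m_dot = 1260·0.0805·7.645 = 775.4 kg/s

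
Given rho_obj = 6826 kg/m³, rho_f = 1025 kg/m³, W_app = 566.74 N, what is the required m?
Formula: W_{app} = mg\left(1 - \frac{\rho_f}{\rho_{obj}}\right)
Substituting knowns: 566.74 = m·9.81·(1 − 1025/6826)
Solving for m: m = 566.74/(9.81·(1 − 1025/6826)) = 67.98 kg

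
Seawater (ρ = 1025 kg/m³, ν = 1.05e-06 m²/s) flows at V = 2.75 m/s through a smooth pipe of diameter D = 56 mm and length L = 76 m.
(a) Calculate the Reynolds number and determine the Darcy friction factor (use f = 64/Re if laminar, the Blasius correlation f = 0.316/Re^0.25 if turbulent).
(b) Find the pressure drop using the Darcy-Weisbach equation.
(a) Re = V·D/ν = 2.75·0.056/1.05e-06 = 146670 → turbulent (Re > 4000); f = 0.316/Re^0.25 = 0.316/146670^0.25 = 0.016147 (Blasius is strictly valid for Re ≲ 1e5; used here as the smooth-pipe estimate the problem specifies)
(b) Darcy-Weisbach: ΔP = f·(L/D)·½ρV²/1000 = 0.016147·(76/0.056)·½·1025·2.75²/1000 = 84.93 kPa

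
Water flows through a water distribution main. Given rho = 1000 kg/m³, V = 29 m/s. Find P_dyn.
Formula: P_{dyn} = \frac{1}{2} \rho V^2
P_dyn = 0.5·1000·29²/1000 = 420.5 kPa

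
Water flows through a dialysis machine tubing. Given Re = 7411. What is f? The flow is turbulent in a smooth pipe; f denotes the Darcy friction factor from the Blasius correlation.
Formula: f = \frac{0.316}{Re^{0.25}}
f = 0.316/7411^0.25 = 0.03406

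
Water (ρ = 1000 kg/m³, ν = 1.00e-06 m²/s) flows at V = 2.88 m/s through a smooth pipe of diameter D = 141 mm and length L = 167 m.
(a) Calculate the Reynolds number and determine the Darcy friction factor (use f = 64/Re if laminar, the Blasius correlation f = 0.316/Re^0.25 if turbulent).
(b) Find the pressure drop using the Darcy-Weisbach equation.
(a) Re = V·D/ν = 2.88·0.141/1.00e-06 = 406080 → turbulent (Re > 4000); f = 0.316/Re^0.25 = 0.316/406080^0.25 = 0.012518 (Blasius is strictly valid for Re ≲ 1e5; used here as the smooth-pipe estimate the problem specifies)
(b) Darcy-Weisbach: ΔP = f·(L/D)·½ρV²/1000 = 0.012518·(167/0.141)·½·1000·2.88²/1000 = 61.49 kPa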